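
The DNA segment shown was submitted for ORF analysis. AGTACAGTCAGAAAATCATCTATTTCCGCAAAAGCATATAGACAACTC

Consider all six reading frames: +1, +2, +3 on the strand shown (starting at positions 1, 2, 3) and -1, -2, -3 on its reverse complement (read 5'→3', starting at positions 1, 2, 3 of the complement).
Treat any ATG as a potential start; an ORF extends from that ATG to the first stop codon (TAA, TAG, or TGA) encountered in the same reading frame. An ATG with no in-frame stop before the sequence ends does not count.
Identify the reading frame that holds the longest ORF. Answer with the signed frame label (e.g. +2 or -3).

Reverse complement (5'→3'): GAGTTGTCTATATGCTTTTGCGGAAATAGATGATTTTCTGACTGTACT
Frame +1: AGT ACA GTC AGA AAA TCA TCT ATT TCC GCA AAA GCA TAT AGA CAA CTC — no ATG→stop ORF.
Frame +2: GTA CAG TCA GAA AAT CAT CTA TTT CCG CAA AAG CAT ATA GAC AAC — no ATG→stop ORF.
Frame +3: TAC AGT CAG AAA ATC ATC TAT TTC CGC AAA AGC ATA TAG ACA ACT — no ATG→stop ORF.
Frame -1: GAG TTG TCT ATA TGC TTT TGC GGA AAT AGA TGA TTT TCT GAC TGT ACT — no ATG→stop ORF.
Frame -2: AGT TGT CTA TAT GCT TTT GCG GAA ATA GAT GAT TTT CTG ACT GTA — no ATG→stop ORF.
Frame -3: GTT GTC TAT ATG CTT TTG CGG AAA TAG ATG ATT TTC TGA CTG TAC — ATG at 12, stop TAG at 27 → 18 nt; ATG at 30, stop TGA at 39 → 12 nt.
Longest ORF is 18 nt in frame -3 (positions 12–29).

-3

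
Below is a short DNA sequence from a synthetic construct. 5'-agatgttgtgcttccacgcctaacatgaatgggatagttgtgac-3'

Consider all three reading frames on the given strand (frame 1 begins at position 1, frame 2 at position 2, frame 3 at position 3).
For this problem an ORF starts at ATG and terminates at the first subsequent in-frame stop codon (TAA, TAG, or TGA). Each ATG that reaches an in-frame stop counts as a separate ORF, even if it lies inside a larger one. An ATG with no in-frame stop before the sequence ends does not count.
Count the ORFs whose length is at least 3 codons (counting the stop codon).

2

Frame 1: AGA TGT TGT GCT TCC ACG CCT AAC ATG AAT GGG ATA GTT GTG — no ATG→stop ORF.
Frame 2: GAT GTT GTG CTT CCA CGC CTA ACA TGA ATG GGA TAG TTG TGA — ATG at 29, stop TAG at 35 → 9 nt.
Frame 3: ATG TTG TGC TTC CAC GCC TAA CAT GAA TGG GAT AGT TGT GAC — ATG at 3, stop TAA at 21 → 21 nt.
ORFs ≥ 3 codons: frame 2 29–37 (3 codons), frame 3 3–23 (7 codons). Count = 2.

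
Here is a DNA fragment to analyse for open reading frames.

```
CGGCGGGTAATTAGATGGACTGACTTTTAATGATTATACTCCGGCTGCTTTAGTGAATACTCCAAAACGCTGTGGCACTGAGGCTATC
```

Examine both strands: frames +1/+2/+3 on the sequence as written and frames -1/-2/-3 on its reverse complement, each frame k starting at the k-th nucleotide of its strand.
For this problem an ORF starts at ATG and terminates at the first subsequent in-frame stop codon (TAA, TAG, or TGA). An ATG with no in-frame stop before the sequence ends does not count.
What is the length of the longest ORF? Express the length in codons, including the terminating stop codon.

8

Reverse complement (5'→3'): GATAGCCTCAGTGCCACAGCGTTTTGGAGTATTCACTAAAGCAGCCGGAGTATAATCATTAAAAGTCAGTCCATCTAATTACCCGCCG
Frame +1: CGG CGG GTA ATT AGA TGG ACT GAC TTT TAA TGA TTA TAC TCC GGC TGC TTT AGT GAA TAC TCC AAA ACG CTG TGG CAC TGA GGC TAT — no ATG→stop ORF.
Frame +2: GGC GGG TAA TTA GAT GGA CTG ACT TTT AAT GAT TAT ACT CCG GCT GCT TTA GTG AAT ACT CCA AAA CGC TGT GGC ACT GAG GCT ATC — no ATG→stop ORF.
Frame +3: GCG GGT AAT TAG ATG GAC TGA CTT TTA ATG ATT ATA CTC CGG CTG CTT TAG TGA ATA CTC CAA AAC GCT GTG GCA CTG AGG CTA — ATG at 15, stop TGA at 21 → 9 nt; ATG at 30, stop TAG at 51 → 24 nt.
Frame -1: GAT AGC CTC AGT GCC ACA GCG TTT TGG AGT ATT CAC TAA AGC AGC CGG AGT ATA ATC ATT AAA AGT CAG TCC ATC TAA TTA CCC GCC — no ATG→stop ORF.
Frame -2: ATA GCC TCA GTG CCA CAG CGT TTT GGA GTA TTC ACT AAA GCA GCC GGA GTA TAA TCA TTA AAA GTC AGT CCA TCT AAT TAC CCG CCG — no ATG→stop ORF.
Frame -3: TAG CCT CAG TGC CAC AGC GTT TTG GAG TAT TCA CTA AAG CAG CCG GAG TAT AAT CAT TAA AAG TCA GTC CAT CTA ATT ACC CGC — no ATG→stop ORF.
Longest: frame +3, positions 30–53, 24 nt = 8 codons = 7 aa. → 8 codons.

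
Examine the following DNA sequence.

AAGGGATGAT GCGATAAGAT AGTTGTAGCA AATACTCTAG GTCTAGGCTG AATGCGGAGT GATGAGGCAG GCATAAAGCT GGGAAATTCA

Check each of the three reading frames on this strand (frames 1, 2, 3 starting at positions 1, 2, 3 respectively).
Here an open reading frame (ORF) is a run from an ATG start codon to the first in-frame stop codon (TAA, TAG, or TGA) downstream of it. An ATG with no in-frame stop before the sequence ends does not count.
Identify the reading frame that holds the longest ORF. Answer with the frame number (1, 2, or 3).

Frame 1: AAG GGA TGA TGC GAT AAG ATA GTT GTA GCA AAT ACT CTA GGT CTA GGC TGA ATG CGG AGT GAT GAG GCA GGC ATA AAG CTG GGA AAT TCA — no ATG→stop ORF.
Frame 2: AGG GAT GAT GCG ATA AGA TAG TTG TAG CAA ATA CTC TAG GTC TAG GCT GAA TGC GGA GTG ATG AGG CAG GCA TAA AGC TGG GAA ATT — ATG at 62, stop TAA at 74 → 15 nt.
Frame 3: GGG ATG ATG CGA TAA GAT AGT TGT AGC AAA TAC TCT AGG TCT AGG CTG AAT GCG GAG TGA TGA GGC AGG CAT AAA GCT GGG AAA TTC — ATG at 6, stop TAA at 15 → 12 nt; ATG at 9, stop TAA at 15 → 9 nt.
Longest ORF is 15 nt in frame 2 (positions 62–76).

2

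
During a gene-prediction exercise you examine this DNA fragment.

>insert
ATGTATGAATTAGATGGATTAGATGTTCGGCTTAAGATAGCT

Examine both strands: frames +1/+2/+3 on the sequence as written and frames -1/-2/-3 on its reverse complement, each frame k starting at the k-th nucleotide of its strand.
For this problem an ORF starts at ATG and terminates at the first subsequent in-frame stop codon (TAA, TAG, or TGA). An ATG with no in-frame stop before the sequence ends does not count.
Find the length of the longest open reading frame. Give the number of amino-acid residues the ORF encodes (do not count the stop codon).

Reverse complement (5'→3'): AGCTATCTTAAGCCGAACATCTAATCCATCTAATTCATACAT
Frame +1: ATG TAT GAA TTA GAT GGA TTA GAT GTT CGG CTT AAG ATA GCT — no ATG→stop ORF.
Frame +2: TGT ATG AAT TAG ATG GAT TAG ATG TTC GGC TTA AGA TAG — ATG at 5, stop TAG at 11 → 9 nt; ATG at 14, stop TAG at 20 → 9 nt; ATG at 23, stop TAG at 38 → 18 nt.
Frame +3: GTA TGA ATT AGA TGG ATT AGA TGT TCG GCT TAA GAT AGC — no ATG→stop ORF.
Frame -1: AGC TAT CTT AAG CCG AAC ATC TAA TCC ATC TAA TTC ATA CAT — no ATG→stop ORF.
Frame -2: GCT ATC TTA AGC CGA ACA TCT AAT CCA TCT AAT TCA TAC — no ATG→stop ORF.
Frame -3: CTA TCT TAA GCC GAA CAT CTA ATC CAT CTA ATT CAT ACA — no ATG→stop ORF.
Longest: frame +2, positions 23–40, 18 nt = 6 codons = 5 aa. → 5 amino acids.

5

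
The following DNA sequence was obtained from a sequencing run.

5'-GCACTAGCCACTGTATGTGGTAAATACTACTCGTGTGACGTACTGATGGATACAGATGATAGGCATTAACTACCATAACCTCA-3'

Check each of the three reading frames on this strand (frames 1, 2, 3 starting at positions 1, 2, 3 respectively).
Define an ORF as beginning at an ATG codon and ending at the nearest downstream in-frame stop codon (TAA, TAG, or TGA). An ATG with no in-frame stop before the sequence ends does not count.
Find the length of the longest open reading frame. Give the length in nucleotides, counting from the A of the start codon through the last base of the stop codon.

Frame 1: GCA CTA GCC ACT GTA TGT GGT AAA TAC TAC TCG TGT GAC GTA CTG ATG GAT ACA GAT GAT AGG CAT TAA CTA CCA TAA CCT — ATG at 46, stop TAA at 67 → 24 nt.
Frame 2: CAC TAG CCA CTG TAT GTG GTA AAT ACT ACT CGT GTG ACG TAC TGA TGG ATA CAG ATG ATA GGC ATT AAC TAC CAT AAC CTC — no ATG→stop ORF.
Frame 3: ACT AGC CAC TGT ATG TGG TAA ATA CTA CTC GTG TGA CGT ACT GAT GGA TAC AGA TGA TAG GCA TTA ACT ACC ATA ACC TCA — ATG at 15, stop TAA at 21 → 9 nt.
Longest: frame 1, positions 46–69, 24 nt = 8 codons = 7 aa. → 24 nucleotides.

24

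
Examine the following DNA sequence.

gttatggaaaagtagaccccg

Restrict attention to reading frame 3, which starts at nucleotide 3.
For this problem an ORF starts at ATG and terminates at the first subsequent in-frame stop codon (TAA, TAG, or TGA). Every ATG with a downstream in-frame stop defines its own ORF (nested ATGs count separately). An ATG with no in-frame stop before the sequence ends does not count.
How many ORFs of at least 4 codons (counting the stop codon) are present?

Frame 3: TAT GGA AAA GTA GAC CCC — no ATG→stop ORF.
No ORF reaches 4 codons. Count = 0.

0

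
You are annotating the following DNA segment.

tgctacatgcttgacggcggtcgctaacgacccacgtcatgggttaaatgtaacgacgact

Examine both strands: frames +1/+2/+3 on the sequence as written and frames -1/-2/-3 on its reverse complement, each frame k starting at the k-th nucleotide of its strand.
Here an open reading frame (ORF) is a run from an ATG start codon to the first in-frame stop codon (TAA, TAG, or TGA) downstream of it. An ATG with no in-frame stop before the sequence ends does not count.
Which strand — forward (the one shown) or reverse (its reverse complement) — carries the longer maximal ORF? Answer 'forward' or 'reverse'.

Reverse complement (5'→3'): AGTCGTCGTTACATTTAACCCATGACGTGGGTCGTTAGCGACCGCCGTCAAGCATGTAGCA
Frame +1: TGC TAC ATG CTT GAC GGC GGT CGC TAA CGA CCC ACG TCA TGG GTT AAA TGT AAC GAC GAC — ATG at 7, stop TAA at 25 → 21 nt.
Frame +2: GCT ACA TGC TTG ACG GCG GTC GCT AAC GAC CCA CGT CAT GGG TTA AAT GTA ACG ACG ACT — no ATG→stop ORF.
Frame +3: CTA CAT GCT TGA CGG CGG TCG CTA ACG ACC CAC GTC ATG GGT TAA ATG TAA CGA CGA — ATG at 39, stop TAA at 45 → 9 nt; ATG at 48, stop TAA at 51 → 6 nt.
Frame -1: AGT CGT CGT TAC ATT TAA CCC ATG ACG TGG GTC GTT AGC GAC CGC CGT CAA GCA TGT AGC — no ATG→stop ORF.
Frame -2: GTC GTC GTT ACA TTT AAC CCA TGA CGT GGG TCG TTA GCG ACC GCC GTC AAG CAT GTA GCA — no ATG→stop ORF.
Frame -3: TCG TCG TTA CAT TTA ACC CAT GAC GTG GGT CGT TAG CGA CCG CCG TCA AGC ATG TAG — ATG at 54, stop TAG at 57 → 6 nt.
Forward-strand max 21 nt; reverse-strand max 6 nt. The forward strand has the longer ORF.

forward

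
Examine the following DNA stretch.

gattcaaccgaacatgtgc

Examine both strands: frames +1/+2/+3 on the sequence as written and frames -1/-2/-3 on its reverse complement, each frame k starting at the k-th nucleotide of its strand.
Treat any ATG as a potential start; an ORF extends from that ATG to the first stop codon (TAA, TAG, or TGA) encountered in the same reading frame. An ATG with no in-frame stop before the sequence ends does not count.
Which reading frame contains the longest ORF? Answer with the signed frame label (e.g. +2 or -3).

Reverse complement (5'→3'): GCACATGTTCGGTTGAATC
Frame +1: GAT TCA ACC GAA CAT GTG — no ATG→stop ORF.
Frame +2: ATT CAA CCG AAC ATG TGC — no ATG→stop ORF.
Frame +3: TTC AAC CGA ACA TGT — no ATG→stop ORF.
Frame -1: GCA CAT GTT CGG TTG AAT — no ATG→stop ORF.
Frame -2: CAC ATG TTC GGT TGA ATC — ATG at 5, stop TGA at 14 → 12 nt.
Frame -3: ACA TGT TCG GTT GAA — no ATG→stop ORF.
Longest ORF is 12 nt in frame -2 (positions 5–16).

-2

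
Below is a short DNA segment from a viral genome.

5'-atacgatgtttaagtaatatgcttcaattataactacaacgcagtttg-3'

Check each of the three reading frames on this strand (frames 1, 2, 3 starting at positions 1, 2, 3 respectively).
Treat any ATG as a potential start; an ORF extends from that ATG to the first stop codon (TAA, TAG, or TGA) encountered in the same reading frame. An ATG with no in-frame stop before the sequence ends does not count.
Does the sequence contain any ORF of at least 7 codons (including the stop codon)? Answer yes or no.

no

Frame 1: ATA CGA TGT TTA AGT AAT ATG CTT CAA TTA TAA CTA CAA CGC AGT TTG — ATG at 19, stop TAA at 31 → 15 nt.
Frame 2: TAC GAT GTT TAA GTA ATA TGC TTC AAT TAT AAC TAC AAC GCA GTT — no ATG→stop ORF.
Frame 3: ACG ATG TTT AAG TAA TAT GCT TCA ATT ATA ACT ACA ACG CAG TTT — ATG at 6, stop TAA at 15 → 12 nt.
Largest ORF found is 5 codons < 7, so no.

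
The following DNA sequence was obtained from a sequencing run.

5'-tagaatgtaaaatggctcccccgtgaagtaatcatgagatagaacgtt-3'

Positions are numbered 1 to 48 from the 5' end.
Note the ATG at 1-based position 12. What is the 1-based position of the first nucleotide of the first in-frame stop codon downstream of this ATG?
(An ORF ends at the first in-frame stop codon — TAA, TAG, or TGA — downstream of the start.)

Codons from position 12: ATG (12–14), GCT (15–17), CCC (18–20), CCG (21–23), TGA (24–26).
TGA is a stop codon; it begins at position 24.

24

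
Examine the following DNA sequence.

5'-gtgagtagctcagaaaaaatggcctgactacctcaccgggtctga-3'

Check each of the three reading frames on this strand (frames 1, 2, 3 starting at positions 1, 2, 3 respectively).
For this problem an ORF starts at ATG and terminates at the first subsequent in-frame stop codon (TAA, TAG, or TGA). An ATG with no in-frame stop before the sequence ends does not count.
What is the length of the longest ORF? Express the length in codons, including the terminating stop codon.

Frame 1: GTG AGT AGC TCA GAA AAA ATG GCC TGA CTA CCT CAC CGG GTC TGA — ATG at 19, stop TGA at 25 → 9 nt.
Frame 2: TGA GTA GCT CAG AAA AAA TGG CCT GAC TAC CTC ACC GGG TCT — no ATG→stop ORF.
Frame 3: GAG TAG CTC AGA AAA AAT GGC CTG ACT ACC TCA CCG GGT CTG — no ATG→stop ORF.
Longest: frame 1, positions 19–27, 9 nt = 3 codons = 2 aa. → 3 codons.

3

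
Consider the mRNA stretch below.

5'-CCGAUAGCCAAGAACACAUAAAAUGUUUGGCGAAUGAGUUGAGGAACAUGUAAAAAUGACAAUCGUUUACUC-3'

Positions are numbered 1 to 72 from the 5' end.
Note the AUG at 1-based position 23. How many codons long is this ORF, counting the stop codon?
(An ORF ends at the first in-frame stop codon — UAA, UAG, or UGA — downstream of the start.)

5

Codons from position 23: AUG (23–25), UUU (26–28), GGC (29–31), GAA (32–34), UGA (35–37).
UGA is the first in-frame stop; that's 5 codons including the stop.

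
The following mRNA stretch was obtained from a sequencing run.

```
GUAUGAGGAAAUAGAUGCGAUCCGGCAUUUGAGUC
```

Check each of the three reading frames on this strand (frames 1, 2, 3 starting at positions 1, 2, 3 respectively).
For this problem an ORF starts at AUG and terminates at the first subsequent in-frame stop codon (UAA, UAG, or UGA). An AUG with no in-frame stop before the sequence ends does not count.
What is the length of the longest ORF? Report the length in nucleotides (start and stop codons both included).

18

Frame 1: GUA UGA GGA AAU AGA UGC GAU CCG GCA UUU GAG — no AUG→stop ORF.
Frame 2: UAU GAG GAA AUA GAU GCG AUC CGG CAU UUG AGU — no AUG→stop ORF.
Frame 3: AUG AGG AAA UAG AUG CGA UCC GGC AUU UGA GUC — AUG at 3, stop UAG at 12 → 12 nt; AUG at 15, stop UGA at 30 → 18 nt.
Longest: frame 3, positions 15–32, 18 nt = 6 codons = 5 aa. → 18 nucleotides.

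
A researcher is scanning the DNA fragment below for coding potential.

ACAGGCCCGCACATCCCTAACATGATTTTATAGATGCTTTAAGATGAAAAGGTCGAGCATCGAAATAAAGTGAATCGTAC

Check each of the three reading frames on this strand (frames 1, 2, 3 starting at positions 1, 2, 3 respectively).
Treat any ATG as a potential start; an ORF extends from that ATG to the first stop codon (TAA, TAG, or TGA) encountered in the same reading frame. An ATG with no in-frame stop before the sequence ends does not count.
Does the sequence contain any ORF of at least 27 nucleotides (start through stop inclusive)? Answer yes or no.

yes

Frame 1: ACA GGC CCG CAC ATC CCT AAC ATG ATT TTA TAG ATG CTT TAA GAT GAA AAG GTC GAG CAT CGA AAT AAA GTG AAT CGT — ATG at 22, stop TAG at 31 → 12 nt; ATG at 34, stop TAA at 40 → 9 nt.
Frame 2: CAG GCC CGC ACA TCC CTA ACA TGA TTT TAT AGA TGC TTT AAG ATG AAA AGG TCG AGC ATC GAA ATA AAG TGA ATC GTA — ATG at 44, stop TGA at 71 → 30 nt.
Frame 3: AGG CCC GCA CAT CCC TAA CAT GAT TTT ATA GAT GCT TTA AGA TGA AAA GGT CGA GCA TCG AAA TAA AGT GAA TCG TAC — no ATG→stop ORF.
Frame 2 has an ORF of 30 nucleotides (positions 44–73) ≥ 27, so yes.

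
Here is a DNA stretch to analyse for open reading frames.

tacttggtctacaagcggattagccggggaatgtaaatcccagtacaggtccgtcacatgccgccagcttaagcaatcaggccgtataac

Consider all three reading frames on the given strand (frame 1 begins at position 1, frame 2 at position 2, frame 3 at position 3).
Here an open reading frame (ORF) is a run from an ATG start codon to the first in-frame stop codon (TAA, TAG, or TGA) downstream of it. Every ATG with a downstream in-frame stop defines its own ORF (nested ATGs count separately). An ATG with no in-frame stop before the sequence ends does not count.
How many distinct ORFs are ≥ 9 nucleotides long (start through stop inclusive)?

1

Frame 1: TAC TTG GTC TAC AAG CGG ATT AGC CGG GGA ATG TAA ATC CCA GTA CAG GTC CGT CAC ATG CCG CCA GCT TAA GCA ATC AGG CCG TAT AAC — ATG at 31, stop TAA at 34 → 6 nt; ATG at 58, stop TAA at 70 → 15 nt.
Frame 2: ACT TGG TCT ACA AGC GGA TTA GCC GGG GAA TGT AAA TCC CAG TAC AGG TCC GTC ACA TGC CGC CAG CTT AAG CAA TCA GGC CGT ATA — no ATG→stop ORF.
Frame 3: CTT GGT CTA CAA GCG GAT TAG CCG GGG AAT GTA AAT CCC AGT ACA GGT CCG TCA CAT GCC GCC AGC TTA AGC AAT CAG GCC GTA TAA — no ATG→stop ORF.
ORFs ≥ 9 nucleotides: frame 1 58–72 (15 nucleotides). Count = 1.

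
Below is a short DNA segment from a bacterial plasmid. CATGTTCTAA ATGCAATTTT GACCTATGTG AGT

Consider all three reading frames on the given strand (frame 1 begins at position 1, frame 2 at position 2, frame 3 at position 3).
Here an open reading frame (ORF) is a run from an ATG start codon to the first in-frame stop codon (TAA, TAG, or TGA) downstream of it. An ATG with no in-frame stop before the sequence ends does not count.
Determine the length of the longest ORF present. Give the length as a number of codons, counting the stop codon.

4

Frame 1: CAT GTT CTA AAT GCA ATT TTG ACC TAT GTG AGT — no ATG→stop ORF.
Frame 2: ATG TTC TAA ATG CAA TTT TGA CCT ATG TGA — ATG at 2, stop TAA at 8 → 9 nt; ATG at 11, stop TGA at 20 → 12 nt; ATG at 26, stop TGA at 29 → 6 nt.
Frame 3: TGT TCT AAA TGC AAT TTT GAC CTA TGT GAG — no ATG→stop ORF.
Longest: frame 2, positions 11–22, 12 nt = 4 codons = 3 aa. → 4 codons.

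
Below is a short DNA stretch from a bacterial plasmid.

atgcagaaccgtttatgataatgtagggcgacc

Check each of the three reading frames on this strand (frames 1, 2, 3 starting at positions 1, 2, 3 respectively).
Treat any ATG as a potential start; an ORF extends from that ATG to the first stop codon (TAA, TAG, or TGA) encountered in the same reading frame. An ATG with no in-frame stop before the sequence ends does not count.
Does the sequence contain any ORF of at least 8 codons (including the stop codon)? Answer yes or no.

no

Frame 1: ATG CAG AAC CGT TTA TGA TAA TGT AGG GCG ACC — ATG at 1, stop TGA at 16 → 18 nt.
Frame 2: TGC AGA ACC GTT TAT GAT AAT GTA GGG CGA — no ATG→stop ORF.
Frame 3: GCA GAA CCG TTT ATG ATA ATG TAG GGC GAC — ATG at 15, stop TAG at 24 → 12 nt; ATG at 21, stop TAG at 24 → 6 nt.
Largest ORF found is 6 codons < 8, so no.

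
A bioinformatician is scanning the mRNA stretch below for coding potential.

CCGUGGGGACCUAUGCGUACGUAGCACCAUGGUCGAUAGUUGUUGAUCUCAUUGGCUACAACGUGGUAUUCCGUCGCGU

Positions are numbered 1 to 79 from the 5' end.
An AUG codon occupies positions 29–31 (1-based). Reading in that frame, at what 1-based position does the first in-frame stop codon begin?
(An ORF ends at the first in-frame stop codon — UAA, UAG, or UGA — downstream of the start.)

44

Codons from position 29: AUG (29–31), GUC (32–34), GAU (35–37), AGU (38–40), UGU (41–43), UGA (44–46).
UGA is a stop codon; it begins at position 44.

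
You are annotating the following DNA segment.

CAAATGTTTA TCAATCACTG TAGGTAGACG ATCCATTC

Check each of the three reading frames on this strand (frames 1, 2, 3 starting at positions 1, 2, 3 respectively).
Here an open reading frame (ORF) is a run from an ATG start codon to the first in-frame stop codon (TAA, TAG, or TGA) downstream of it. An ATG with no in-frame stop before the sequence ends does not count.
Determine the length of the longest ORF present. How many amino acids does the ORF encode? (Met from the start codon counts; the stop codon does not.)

Frame 1: CAA ATG TTT ATC AAT CAC TGT AGG TAG ACG ATC CAT — ATG at 4, stop TAG at 25 → 24 nt.
Frame 2: AAA TGT TTA TCA ATC ACT GTA GGT AGA CGA TCC ATT — no ATG→stop ORF.
Frame 3: AAT GTT TAT CAA TCA CTG TAG GTA GAC GAT CCA TTC — no ATG→stop ORF.
Longest: frame 1, positions 4–27, 24 nt = 8 codons = 7 aa. → 7 amino acids.

7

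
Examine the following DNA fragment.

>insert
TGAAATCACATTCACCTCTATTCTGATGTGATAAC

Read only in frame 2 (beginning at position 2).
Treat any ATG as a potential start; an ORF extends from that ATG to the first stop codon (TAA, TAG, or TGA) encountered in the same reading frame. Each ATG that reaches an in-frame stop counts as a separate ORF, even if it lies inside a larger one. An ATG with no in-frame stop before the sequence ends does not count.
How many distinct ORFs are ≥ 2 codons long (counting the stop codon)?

Frame 2: GAA ATC ACA TTC ACC TCT ATT CTG ATG TGA TAA — ATG at 26, stop TGA at 29 → 6 nt.
ORFs ≥ 2 codons: frame 2 26–31 (2 codons). Count = 1.

1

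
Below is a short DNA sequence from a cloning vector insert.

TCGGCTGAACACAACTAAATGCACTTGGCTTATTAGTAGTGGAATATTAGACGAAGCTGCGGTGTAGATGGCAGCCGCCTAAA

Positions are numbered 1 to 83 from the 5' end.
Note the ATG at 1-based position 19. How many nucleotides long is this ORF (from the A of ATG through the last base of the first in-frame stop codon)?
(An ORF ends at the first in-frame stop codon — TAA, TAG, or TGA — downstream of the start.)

18

Codons from position 19: ATG (19–21), CAC (22–24), TTG (25–27), GCT (28–30), TAT (31–33), TAG (34–36).
TAG is the first in-frame stop; ORF spans 19–36, 18 nucleotides.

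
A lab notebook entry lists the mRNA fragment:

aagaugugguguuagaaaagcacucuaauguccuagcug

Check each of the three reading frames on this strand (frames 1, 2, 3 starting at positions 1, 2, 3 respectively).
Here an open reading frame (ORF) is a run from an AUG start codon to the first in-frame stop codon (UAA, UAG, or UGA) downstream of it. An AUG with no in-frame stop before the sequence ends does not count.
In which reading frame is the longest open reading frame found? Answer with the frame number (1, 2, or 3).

Frame 1: AAG AUG UGG UGU UAG AAA AGC ACU CUA AUG UCC UAG CUG — AUG at 4, stop UAG at 13 → 12 nt; AUG at 28, stop UAG at 34 → 9 nt.
Frame 2: AGA UGU GGU GUU AGA AAA GCA CUC UAA UGU CCU AGC — no AUG→stop ORF.
Frame 3: GAU GUG GUG UUA GAA AAG CAC UCU AAU GUC CUA GCU — no AUG→stop ORF.
Longest ORF is 12 nt in frame 1 (positions 4–15).

1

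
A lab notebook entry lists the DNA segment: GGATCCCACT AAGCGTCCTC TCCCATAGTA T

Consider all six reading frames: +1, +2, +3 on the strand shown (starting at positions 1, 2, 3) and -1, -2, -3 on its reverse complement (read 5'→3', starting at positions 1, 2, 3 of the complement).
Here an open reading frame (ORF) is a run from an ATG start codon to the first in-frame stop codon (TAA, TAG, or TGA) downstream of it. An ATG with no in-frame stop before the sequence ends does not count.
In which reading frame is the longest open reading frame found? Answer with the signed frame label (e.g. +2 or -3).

Reverse complement (5'→3'): ATACTATGGGAGAGGACGCTTAGTGGGATCC
Frame +1: GGA TCC CAC TAA GCG TCC TCT CCC ATA GTA — no ATG→stop ORF.
Frame +2: GAT CCC ACT AAG CGT CCT CTC CCA TAG TAT — no ATG→stop ORF.
Frame +3: ATC CCA CTA AGC GTC CTC TCC CAT AGT — no ATG→stop ORF.
Frame -1: ATA CTA TGG GAG AGG ACG CTT AGT GGG ATC — no ATG→stop ORF.
Frame -2: TAC TAT GGG AGA GGA CGC TTA GTG GGA TCC — no ATG→stop ORF.
Frame -3: ACT ATG GGA GAG GAC GCT TAG TGG GAT — ATG at 6, stop TAG at 21 → 18 nt.
Longest ORF is 18 nt in frame -3 (positions 6–23).

-3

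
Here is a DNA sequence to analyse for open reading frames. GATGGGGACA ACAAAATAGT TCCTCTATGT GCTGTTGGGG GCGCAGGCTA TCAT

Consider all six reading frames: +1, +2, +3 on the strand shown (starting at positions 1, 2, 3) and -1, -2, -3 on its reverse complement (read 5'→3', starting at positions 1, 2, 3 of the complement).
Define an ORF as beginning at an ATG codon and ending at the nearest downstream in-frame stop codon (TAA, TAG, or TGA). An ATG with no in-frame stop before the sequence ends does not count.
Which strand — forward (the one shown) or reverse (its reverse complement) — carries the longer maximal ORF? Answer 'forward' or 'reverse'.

reverse

Reverse complement (5'→3'): ATGATAGCCTGCGCCCCCAACAGCACATAGAGGAACTATTTTGTTGTCCCCATC
Frame +1: GAT GGG GAC AAC AAA ATA GTT CCT CTA TGT GCT GTT GGG GGC GCA GGC TAT CAT — no ATG→stop ORF.
Frame +2: ATG GGG ACA ACA AAA TAG TTC CTC TAT GTG CTG TTG GGG GCG CAG GCT ATC — ATG at 2, stop TAG at 17 → 18 nt.
Frame +3: TGG GGA CAA CAA AAT AGT TCC TCT ATG TGC TGT TGG GGG CGC AGG CTA TCA — no ATG→stop ORF.
Frame -1: ATG ATA GCC TGC GCC CCC AAC AGC ACA TAG AGG AAC TAT TTT GTT GTC CCC ATC — ATG at 1, stop TAG at 28 → 30 nt.
Frame -2: TGA TAG CCT GCG CCC CCA ACA GCA CAT AGA GGA ACT ATT TTG TTG TCC CCA — no ATG→stop ORF.
Frame -3: GAT AGC CTG CGC CCC CAA CAG CAC ATA GAG GAA CTA TTT TGT TGT CCC CAT — no ATG→stop ORF.
Forward-strand max 18 nt; reverse-strand max 30 nt. The reverse strand has the longer ORF.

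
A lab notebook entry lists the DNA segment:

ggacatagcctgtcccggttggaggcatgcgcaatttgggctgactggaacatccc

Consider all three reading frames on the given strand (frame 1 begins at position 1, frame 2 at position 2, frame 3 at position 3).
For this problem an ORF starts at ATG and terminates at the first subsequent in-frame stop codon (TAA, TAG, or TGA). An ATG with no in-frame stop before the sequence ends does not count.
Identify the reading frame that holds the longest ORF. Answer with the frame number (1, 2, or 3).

3

Frame 1: GGA CAT AGC CTG TCC CGG TTG GAG GCA TGC GCA ATT TGG GCT GAC TGG AAC ATC — no ATG→stop ORF.
Frame 2: GAC ATA GCC TGT CCC GGT TGG AGG CAT GCG CAA TTT GGG CTG ACT GGA ACA TCC — no ATG→stop ORF.
Frame 3: ACA TAG CCT GTC CCG GTT GGA GGC ATG CGC AAT TTG GGC TGA CTG GAA CAT CCC — ATG at 27, stop TGA at 42 → 18 nt.
Longest ORF is 18 nt in frame 3 (positions 27–44).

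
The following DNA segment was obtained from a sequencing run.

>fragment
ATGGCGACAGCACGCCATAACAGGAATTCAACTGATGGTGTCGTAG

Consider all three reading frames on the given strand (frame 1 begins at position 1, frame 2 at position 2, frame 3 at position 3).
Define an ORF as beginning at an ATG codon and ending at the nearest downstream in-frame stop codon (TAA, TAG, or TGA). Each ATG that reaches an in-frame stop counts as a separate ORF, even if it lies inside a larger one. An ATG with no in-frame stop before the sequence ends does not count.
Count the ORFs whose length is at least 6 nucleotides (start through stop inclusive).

1

Frame 1: ATG GCG ACA GCA CGC CAT AAC AGG AAT TCA ACT GAT GGT GTC GTA — no ATG→stop ORF.
Frame 2: TGG CGA CAG CAC GCC ATA ACA GGA ATT CAA CTG ATG GTG TCG TAG — ATG at 35, stop TAG at 44 → 12 nt.
Frame 3: GGC GAC AGC ACG CCA TAA CAG GAA TTC AAC TGA TGG TGT CGT — no ATG→stop ORF.
ORFs ≥ 6 nucleotides: frame 2 35–46 (12 nucleotides). Count = 1.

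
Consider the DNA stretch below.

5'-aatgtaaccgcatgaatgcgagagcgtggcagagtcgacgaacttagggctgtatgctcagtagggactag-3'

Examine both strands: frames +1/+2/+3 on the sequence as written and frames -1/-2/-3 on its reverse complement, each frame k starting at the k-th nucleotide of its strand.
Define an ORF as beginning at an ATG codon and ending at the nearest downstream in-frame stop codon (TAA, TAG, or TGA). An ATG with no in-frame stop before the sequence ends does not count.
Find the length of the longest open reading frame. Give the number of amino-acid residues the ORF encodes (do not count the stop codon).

11

Reverse complement (5'→3'): CTAGTCCCTACTGAGCATACAGCCCTAAGTTCGTCGACTCTGCCACGCTCTCGCATTCATGCGGTTACATT
Frame +1: AAT GTA ACC GCA TGA ATG CGA GAG CGT GGC AGA GTC GAC GAA CTT AGG GCT GTA TGC TCA GTA GGG ACT — no ATG→stop ORF.
Frame +2: ATG TAA CCG CAT GAA TGC GAG AGC GTG GCA GAG TCG ACG AAC TTA GGG CTG TAT GCT CAG TAG GGA CTA — ATG at 2, stop TAA at 5 → 6 nt.
Frame +3: TGT AAC CGC ATG AAT GCG AGA GCG TGG CAG AGT CGA CGA ACT TAG GGC TGT ATG CTC AGT AGG GAC TAG — ATG at 12, stop TAG at 45 → 36 nt; ATG at 54, stop TAG at 69 → 18 nt.
Frame -1: CTA GTC CCT ACT GAG CAT ACA GCC CTA AGT TCG TCG ACT CTG CCA CGC TCT CGC ATT CAT GCG GTT ACA — no ATG→stop ORF.
Frame -2: TAG TCC CTA CTG AGC ATA CAG CCC TAA GTT CGT CGA CTC TGC CAC GCT CTC GCA TTC ATG CGG TTA CAT — no ATG→stop ORF.
Frame -3: AGT CCC TAC TGA GCA TAC AGC CCT AAG TTC GTC GAC TCT GCC ACG CTC TCG CAT TCA TGC GGT TAC ATT — no ATG→stop ORF.
Longest: frame +3, positions 12–47, 36 nt = 12 codons = 11 aa. → 11 amino acids.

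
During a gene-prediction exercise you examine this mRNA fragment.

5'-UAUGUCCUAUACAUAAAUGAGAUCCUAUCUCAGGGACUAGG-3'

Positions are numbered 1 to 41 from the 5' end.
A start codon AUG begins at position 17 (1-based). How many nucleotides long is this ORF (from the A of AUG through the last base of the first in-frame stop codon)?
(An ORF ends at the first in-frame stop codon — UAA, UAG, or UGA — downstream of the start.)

Codons from position 17: AUG (17–19), AGA (20–22), UCC (23–25), UAU (26–28), CUC (29–31), AGG (32–34), GAC (35–37), UAG (38–40).
UAG is the first in-frame stop; ORF spans 17–40, 24 nucleotides.

24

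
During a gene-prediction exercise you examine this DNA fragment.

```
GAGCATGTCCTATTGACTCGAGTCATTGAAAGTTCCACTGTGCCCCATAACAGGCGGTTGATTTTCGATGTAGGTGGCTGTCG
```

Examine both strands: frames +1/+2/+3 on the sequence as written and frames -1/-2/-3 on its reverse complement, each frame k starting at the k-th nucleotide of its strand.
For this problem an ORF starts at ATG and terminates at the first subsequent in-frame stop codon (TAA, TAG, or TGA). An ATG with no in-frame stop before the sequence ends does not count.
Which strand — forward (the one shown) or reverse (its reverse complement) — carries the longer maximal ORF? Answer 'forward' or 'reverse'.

Reverse complement (5'→3'): CGACAGCCACCTACATCGAAAATCAACCGCCTGTTATGGGGCACAGTGGAACTTTCAATGACTCGAGTCAATAGGACATGCTC
Frame +1: GAG CAT GTC CTA TTG ACT CGA GTC ATT GAA AGT TCC ACT GTG CCC CAT AAC AGG CGG TTG ATT TTC GAT GTA GGT GGC TGT — no ATG→stop ORF.
Frame +2: AGC ATG TCC TAT TGA CTC GAG TCA TTG AAA GTT CCA CTG TGC CCC ATA ACA GGC GGT TGA TTT TCG ATG TAG GTG GCT GTC — ATG at 5, stop TGA at 14 → 12 nt; ATG at 68, stop TAG at 71 → 6 nt.
Frame +3: GCA TGT CCT ATT GAC TCG AGT CAT TGA AAG TTC CAC TGT GCC CCA TAA CAG GCG GTT GAT TTT CGA TGT AGG TGG CTG TCG — no ATG→stop ORF.
Frame -1: CGA CAG CCA CCT ACA TCG AAA ATC AAC CGC CTG TTA TGG GGC ACA GTG GAA CTT TCA ATG ACT CGA GTC AAT AGG ACA TGC — no ATG→stop ORF.
Frame -2: GAC AGC CAC CTA CAT CGA AAA TCA ACC GCC TGT TAT GGG GCA CAG TGG AAC TTT CAA TGA CTC GAG TCA ATA GGA CAT GCT — no ATG→stop ORF.
Frame -3: ACA GCC ACC TAC ATC GAA AAT CAA CCG CCT GTT ATG GGG CAC AGT GGA ACT TTC AAT GAC TCG AGT CAA TAG GAC ATG CTC — ATG at 36, stop TAG at 72 → 39 nt.
Forward-strand max 12 nt; reverse-strand max 39 nt. The reverse strand has the longer ORF.

reverse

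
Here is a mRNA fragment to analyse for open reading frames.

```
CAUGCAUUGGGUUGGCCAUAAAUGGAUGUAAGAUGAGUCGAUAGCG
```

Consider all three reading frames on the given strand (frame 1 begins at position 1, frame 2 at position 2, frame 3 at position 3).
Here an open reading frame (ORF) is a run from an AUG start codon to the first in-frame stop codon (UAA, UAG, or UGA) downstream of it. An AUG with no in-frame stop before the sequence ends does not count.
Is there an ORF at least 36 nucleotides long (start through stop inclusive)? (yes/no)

Frame 1: CAU GCA UUG GGU UGG CCA UAA AUG GAU GUA AGA UGA GUC GAU AGC — AUG at 22, stop UGA at 34 → 15 nt.
Frame 2: AUG CAU UGG GUU GGC CAU AAA UGG AUG UAA GAU GAG UCG AUA GCG — AUG at 2, stop UAA at 29 → 30 nt; AUG at 26, stop UAA at 29 → 6 nt.
Frame 3: UGC AUU GGG UUG GCC AUA AAU GGA UGU AAG AUG AGU CGA UAG — AUG at 33, stop UAG at 42 → 12 nt.
Largest ORF found is 30 nucleotides < 36, so no.

no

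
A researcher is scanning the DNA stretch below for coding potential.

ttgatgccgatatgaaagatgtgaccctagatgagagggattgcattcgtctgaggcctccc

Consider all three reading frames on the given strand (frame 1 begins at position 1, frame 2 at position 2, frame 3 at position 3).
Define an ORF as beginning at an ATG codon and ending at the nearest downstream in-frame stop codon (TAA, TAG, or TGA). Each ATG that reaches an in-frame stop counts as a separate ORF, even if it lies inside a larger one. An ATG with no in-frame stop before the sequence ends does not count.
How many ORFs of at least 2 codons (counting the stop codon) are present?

Frame 1: TTG ATG CCG ATA TGA AAG ATG TGA CCC TAG ATG AGA GGG ATT GCA TTC GTC TGA GGC CTC — ATG at 4, stop TGA at 13 → 12 nt; ATG at 19, stop TGA at 22 → 6 nt; ATG at 31, stop TGA at 52 → 24 nt.
Frame 2: TGA TGC CGA TAT GAA AGA TGT GAC CCT AGA TGA GAG GGA TTG CAT TCG TCT GAG GCC TCC — no ATG→stop ORF.
Frame 3: GAT GCC GAT ATG AAA GAT GTG ACC CTA GAT GAG AGG GAT TGC ATT CGT CTG AGG CCT CCC — no ATG→stop ORF.
ORFs ≥ 2 codons: frame 1 4–15 (4 codons), frame 1 19–24 (2 codons), frame 1 31–54 (8 codons). Count = 3.

3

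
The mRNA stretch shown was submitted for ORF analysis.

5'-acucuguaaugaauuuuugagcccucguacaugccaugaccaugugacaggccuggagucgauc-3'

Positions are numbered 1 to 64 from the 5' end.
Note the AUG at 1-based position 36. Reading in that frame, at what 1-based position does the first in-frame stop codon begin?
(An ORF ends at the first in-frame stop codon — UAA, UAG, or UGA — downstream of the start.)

45

Codons from position 36: AUG (36–38), ACC (39–41), AUG (42–44), UGA (45–47).
UGA is a stop codon; it begins at position 45.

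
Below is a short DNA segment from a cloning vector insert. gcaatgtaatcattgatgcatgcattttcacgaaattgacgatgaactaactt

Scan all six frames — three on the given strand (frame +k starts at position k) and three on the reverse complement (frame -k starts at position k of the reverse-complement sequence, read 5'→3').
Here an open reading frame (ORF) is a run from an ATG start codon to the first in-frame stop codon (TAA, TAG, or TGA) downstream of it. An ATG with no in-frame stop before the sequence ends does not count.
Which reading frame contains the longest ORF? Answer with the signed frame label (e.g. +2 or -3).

Reverse complement (5'→3'): AAGTTAGTTCATCGTCAATTTCGTGAAAATGCATGCATCAATGATTACATTGC
Frame +1: GCA ATG TAA TCA TTG ATG CAT GCA TTT TCA CGA AAT TGA CGA TGA ACT AAC — ATG at 4, stop TAA at 7 → 6 nt; ATG at 16, stop TGA at 37 → 24 nt.
Frame +2: CAA TGT AAT CAT TGA TGC ATG CAT TTT CAC GAA ATT GAC GAT GAA CTA ACT — no ATG→stop ORF.
Frame +3: AAT GTA ATC ATT GAT GCA TGC ATT TTC ACG AAA TTG ACG ATG AAC TAA CTT — ATG at 42, stop TAA at 48 → 9 nt.
Frame -1: AAG TTA GTT CAT CGT CAA TTT CGT GAA AAT GCA TGC ATC AAT GAT TAC ATT — no ATG→stop ORF.
Frame -2: AGT TAG TTC ATC GTC AAT TTC GTG AAA ATG CAT GCA TCA ATG ATT ACA TTG — no ATG→stop ORF.
Frame -3: GTT AGT TCA TCG TCA ATT TCG TGA AAA TGC ATG CAT CAA TGA TTA CAT TGC — ATG at 33, stop TGA at 42 → 12 nt.
Longest ORF is 24 nt in frame +1 (positions 16–39).

+1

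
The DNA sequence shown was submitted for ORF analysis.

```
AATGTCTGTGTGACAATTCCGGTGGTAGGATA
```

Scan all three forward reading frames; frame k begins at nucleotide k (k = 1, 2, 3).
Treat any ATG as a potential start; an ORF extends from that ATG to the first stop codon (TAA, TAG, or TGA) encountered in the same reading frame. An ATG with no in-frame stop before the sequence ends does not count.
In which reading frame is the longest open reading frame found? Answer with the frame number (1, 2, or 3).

2

Frame 1: AAT GTC TGT GTG ACA ATT CCG GTG GTA GGA — no ATG→stop ORF.
Frame 2: ATG TCT GTG TGA CAA TTC CGG TGG TAG GAT — ATG at 2, stop TGA at 11 → 12 nt.
Frame 3: TGT CTG TGT GAC AAT TCC GGT GGT AGG ATA — no ATG→stop ORF.
Longest ORF is 12 nt in frame 2 (positions 2–13).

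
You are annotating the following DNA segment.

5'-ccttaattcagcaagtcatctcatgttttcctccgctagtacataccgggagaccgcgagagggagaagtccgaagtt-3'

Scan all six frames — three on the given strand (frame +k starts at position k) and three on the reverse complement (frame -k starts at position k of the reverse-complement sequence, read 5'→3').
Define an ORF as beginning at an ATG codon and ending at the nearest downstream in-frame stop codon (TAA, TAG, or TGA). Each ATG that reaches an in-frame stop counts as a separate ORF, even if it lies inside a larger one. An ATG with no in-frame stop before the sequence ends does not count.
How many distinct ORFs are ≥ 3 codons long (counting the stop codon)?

Reverse complement (5'→3'): AACTTCGGACTTCTCCCTCTCGCGGTCTCCCGGTATGTACTAGCGGAGGAAAACATGAGATGACTTGCTGAATTAAGG
Frame +1: CCT TAA TTC AGC AAG TCA TCT CAT GTT TTC CTC CGC TAG TAC ATA CCG GGA GAC CGC GAG AGG GAG AAG TCC GAA GTT — no ATG→stop ORF.
Frame +2: CTT AAT TCA GCA AGT CAT CTC ATG TTT TCC TCC GCT AGT ACA TAC CGG GAG ACC GCG AGA GGG AGA AGT CCG AAG — no ATG→stop ORF.
Frame +3: TTA ATT CAG CAA GTC ATC TCA TGT TTT CCT CCG CTA GTA CAT ACC GGG AGA CCG CGA GAG GGA GAA GTC CGA AGT — no ATG→stop ORF.
Frame -1: AAC TTC GGA CTT CTC CCT CTC GCG GTC TCC CGG TAT GTA CTA GCG GAG GAA AAC ATG AGA TGA CTT GCT GAA TTA AGG — ATG at 55, stop TGA at 61 → 9 nt.
Frame -2: ACT TCG GAC TTC TCC CTC TCG CGG TCT CCC GGT ATG TAC TAG CGG AGG AAA ACA TGA GAT GAC TTG CTG AAT TAA — ATG at 35, stop TAG at 41 → 9 nt.
Frame -3: CTT CGG ACT TCT CCC TCT CGC GGT CTC CCG GTA TGT ACT AGC GGA GGA AAA CAT GAG ATG ACT TGC TGA ATT AAG — ATG at 60, stop TGA at 69 → 12 nt.
ORFs ≥ 3 codons: frame -1 55–63 (3 codons), frame -2 35–43 (3 codons), frame -3 60–71 (4 codons). Count = 3.

3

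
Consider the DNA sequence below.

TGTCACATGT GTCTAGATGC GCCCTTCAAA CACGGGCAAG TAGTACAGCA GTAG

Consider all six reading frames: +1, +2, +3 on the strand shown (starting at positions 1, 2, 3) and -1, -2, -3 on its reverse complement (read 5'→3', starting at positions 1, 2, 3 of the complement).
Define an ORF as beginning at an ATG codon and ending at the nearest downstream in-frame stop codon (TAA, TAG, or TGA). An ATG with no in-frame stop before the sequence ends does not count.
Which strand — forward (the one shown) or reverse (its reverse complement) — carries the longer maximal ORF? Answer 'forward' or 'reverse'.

forward

Reverse complement (5'→3'): CTACTGCTGTACTACTTGCCCGTGTTTGAAGGGCGCATCTAGACACATGTGACA
Frame +1: TGT CAC ATG TGT CTA GAT GCG CCC TTC AAA CAC GGG CAA GTA GTA CAG CAG TAG — ATG at 7, stop TAG at 52 → 48 nt.
Frame +2: GTC ACA TGT GTC TAG ATG CGC CCT TCA AAC ACG GGC AAG TAG TAC AGC AGT — ATG at 17, stop TAG at 41 → 27 nt.
Frame +3: TCA CAT GTG TCT AGA TGC GCC CTT CAA ACA CGG GCA AGT AGT ACA GCA GTA — no ATG→stop ORF.
Frame -1: CTA CTG CTG TAC TAC TTG CCC GTG TTT GAA GGG CGC ATC TAG ACA CAT GTG ACA — no ATG→stop ORF.
Frame -2: TAC TGC TGT ACT ACT TGC CCG TGT TTG AAG GGC GCA TCT AGA CAC ATG TGA — ATG at 47, stop TGA at 50 → 6 nt.
Frame -3: ACT GCT GTA CTA CTT GCC CGT GTT TGA AGG GCG CAT CTA GAC ACA TGT GAC — no ATG→stop ORF.
Forward-strand max 48 nt; reverse-strand max 6 nt. The forward strand has the longer ORF.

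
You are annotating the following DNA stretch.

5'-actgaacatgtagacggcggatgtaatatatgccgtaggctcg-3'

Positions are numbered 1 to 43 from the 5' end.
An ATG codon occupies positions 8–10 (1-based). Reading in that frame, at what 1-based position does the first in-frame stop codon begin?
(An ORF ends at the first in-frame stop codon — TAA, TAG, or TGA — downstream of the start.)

Codons from position 8: ATG (8–10), TAG (11–13).
TAG is a stop codon; it begins at position 11.

11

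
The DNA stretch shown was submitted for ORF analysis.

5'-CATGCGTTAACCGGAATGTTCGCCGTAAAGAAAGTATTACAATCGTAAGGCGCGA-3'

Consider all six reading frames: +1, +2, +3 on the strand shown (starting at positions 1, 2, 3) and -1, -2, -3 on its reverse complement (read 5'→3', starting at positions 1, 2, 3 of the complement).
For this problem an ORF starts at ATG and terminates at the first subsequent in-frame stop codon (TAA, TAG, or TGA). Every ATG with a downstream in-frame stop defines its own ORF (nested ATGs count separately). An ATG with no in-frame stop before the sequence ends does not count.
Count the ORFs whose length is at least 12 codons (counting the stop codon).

Reverse complement (5'→3'): TCGCGCCTTACGATTGTAATACTTTCTTTACGGCGAACATTCCGGTTAACGCATG
Frame +1: CAT GCG TTA ACC GGA ATG TTC GCC GTA AAG AAA GTA TTA CAA TCG TAA GGC GCG — ATG at 16, stop TAA at 46 → 33 nt.
Frame +2: ATG CGT TAA CCG GAA TGT TCG CCG TAA AGA AAG TAT TAC AAT CGT AAG GCG CGA — ATG at 2, stop TAA at 8 → 9 nt.
Frame +3: TGC GTT AAC CGG AAT GTT CGC CGT AAA GAA AGT ATT ACA ATC GTA AGG CGC — no ATG→stop ORF.
Frame -1: TCG CGC CTT ACG ATT GTA ATA CTT TCT TTA CGG CGA ACA TTC CGG TTA ACG CAT — no ATG→stop ORF.
Frame -2: CGC GCC TTA CGA TTG TAA TAC TTT CTT TAC GGC GAA CAT TCC GGT TAA CGC ATG — no ATG→stop ORF.
Frame -3: GCG CCT TAC GAT TGT AAT ACT TTC TTT ACG GCG AAC ATT CCG GTT AAC GCA — no ATG→stop ORF.
No ORF reaches 12 codons. Count = 0.

0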